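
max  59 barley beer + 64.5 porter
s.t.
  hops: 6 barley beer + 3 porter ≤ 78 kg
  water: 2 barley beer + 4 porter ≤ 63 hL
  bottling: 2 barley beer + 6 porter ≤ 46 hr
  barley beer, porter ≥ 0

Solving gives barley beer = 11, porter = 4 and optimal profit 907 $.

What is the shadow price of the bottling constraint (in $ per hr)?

Check each constraint at x*: hops 78/78 (tight); water 38/63 (slack 25); bottling 46/46 (tight).
Since water is not tight, its dual is 0.
From A_Bᵀ y = c: 6·y_hops + 2·y_bottling = 59; 3·y_hops + 6·y_bottling = 64.5.
This yields shadow prices y_hops = 7.5, y_bottling = 7.
Shadow price of bottling = 7.

7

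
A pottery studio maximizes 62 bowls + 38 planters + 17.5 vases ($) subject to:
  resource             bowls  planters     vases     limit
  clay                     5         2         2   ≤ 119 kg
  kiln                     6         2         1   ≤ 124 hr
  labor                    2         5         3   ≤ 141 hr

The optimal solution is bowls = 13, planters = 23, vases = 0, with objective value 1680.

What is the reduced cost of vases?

-3.5

Binding: kiln and labor. Non-binding: clay (8 unused).
By complementary slackness, y = 0 for the non-binding constraint.
The binding rows give the dual system: 6·y_kiln + 2·y_labor = 62 and 2·y_kiln + 5·y_labor = 38.
→ y_kiln = 9 and y_labor = 4.
Reduced cost of vases: c₃ − yᵀa₃ = 17.5 − (9·1 + 4·3) = 17.5 − 21 = -3.5.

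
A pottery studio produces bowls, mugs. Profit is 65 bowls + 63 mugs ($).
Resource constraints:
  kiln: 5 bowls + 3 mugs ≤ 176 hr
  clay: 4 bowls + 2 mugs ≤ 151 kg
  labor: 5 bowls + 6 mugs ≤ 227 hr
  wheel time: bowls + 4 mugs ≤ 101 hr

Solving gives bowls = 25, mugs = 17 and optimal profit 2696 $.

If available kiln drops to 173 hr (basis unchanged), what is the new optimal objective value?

Check each constraint at x*: kiln 176/176 (tight); clay 134/151 (slack 17); labor 227/227 (tight); wheel time 93/101 (slack 8).
Since clay, wheel time are not tight, their duals are 0.
Dual feasibility on the basic columns requires 5·y_kiln + 5·y_labor = 65, 3·y_kiln + 6·y_labor = 63.
This yields shadow prices y_kiln = 5, y_labor = 8.
Δz = y_kiln·Δb = 5 × (-3) = -15, so new z* = 2696 − 15 = 2681.

2681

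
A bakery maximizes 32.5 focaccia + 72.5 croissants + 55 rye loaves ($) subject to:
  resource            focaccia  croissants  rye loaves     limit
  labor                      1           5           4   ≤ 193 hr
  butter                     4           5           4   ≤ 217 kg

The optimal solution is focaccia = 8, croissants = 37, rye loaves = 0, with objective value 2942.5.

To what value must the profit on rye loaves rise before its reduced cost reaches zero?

Both labor and butter are binding at x*.
From A_Bᵀ y = c: 1·y_labor + 4·y_butter = 32.5; 5·y_labor + 5·y_butter = 72.5.
Solving: y_labor = 8.5, y_butter = 6.
rye loaves enters the basis when its profit ≥ yᵀa₃ = 8.5·4 + 6·4 = 58.

58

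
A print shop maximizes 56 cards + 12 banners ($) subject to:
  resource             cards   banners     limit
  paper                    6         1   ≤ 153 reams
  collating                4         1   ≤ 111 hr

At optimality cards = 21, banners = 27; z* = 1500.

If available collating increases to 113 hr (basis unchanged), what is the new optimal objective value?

1516

At the optimum: paper uses 153 of 153 (binding); collating uses 111 of 111 (binding).
The binding rows give the dual system: 6·y_paper + 4·y_collating = 56 and 1·y_paper + 1·y_collating = 12.
→ y_paper = 4 and y_collating = 8.
Δz = y_collating·Δb = 8 × (2) = 16, so new z* = 1500 + 16 = 1516.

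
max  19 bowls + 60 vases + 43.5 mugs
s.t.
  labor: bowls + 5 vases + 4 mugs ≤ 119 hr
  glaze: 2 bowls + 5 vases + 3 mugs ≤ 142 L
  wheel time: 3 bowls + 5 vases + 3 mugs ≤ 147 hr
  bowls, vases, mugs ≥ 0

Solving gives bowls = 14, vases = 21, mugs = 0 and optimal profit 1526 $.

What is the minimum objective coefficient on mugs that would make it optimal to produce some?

At the optimum: labor uses 119 of 119 (binding); glaze uses 133 of 142 (slack = 9); wheel time uses 147 of 147 (binding).
Since glaze is not tight, its dual is 0.
Dual feasibility on the basic columns requires 1·y_labor + 3·y_wheel time = 19, 5·y_labor + 5·y_wheel time = 60.
→ y_labor = 8.5 and y_wheel time = 3.5.
mugs enters the basis when its profit ≥ yᵀa₃ = 8.5·4 + 3.5·3 = 44.5.

44.5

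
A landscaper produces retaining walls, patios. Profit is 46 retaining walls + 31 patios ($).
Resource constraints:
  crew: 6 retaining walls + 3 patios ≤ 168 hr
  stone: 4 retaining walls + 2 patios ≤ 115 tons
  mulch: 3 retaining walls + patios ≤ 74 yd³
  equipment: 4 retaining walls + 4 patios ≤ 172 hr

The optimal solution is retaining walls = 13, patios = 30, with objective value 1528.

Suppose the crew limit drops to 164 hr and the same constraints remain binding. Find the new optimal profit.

1508

Binding: crew and equipment. Non-binding: stone (3 unused), mulch (5 unused).
Since stone, mulch are not tight, their duals are 0.
Dual feasibility on the basic columns requires 6·y_crew + 4·y_equipment = 46, 3·y_crew + 4·y_equipment = 31.
This yields shadow prices y_crew = 5, y_equipment = 4.
Δz = y_crew·Δb = 5 × (-4) = -20, so new z* = 1528 − 20 = 1508.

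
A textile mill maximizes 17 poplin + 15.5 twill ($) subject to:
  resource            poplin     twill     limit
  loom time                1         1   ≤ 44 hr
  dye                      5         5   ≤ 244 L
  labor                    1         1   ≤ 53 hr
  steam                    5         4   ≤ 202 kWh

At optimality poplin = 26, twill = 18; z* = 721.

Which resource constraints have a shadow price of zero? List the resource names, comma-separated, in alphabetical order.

loom time: 44/44 (binding)
dye: 220/244 (slack 24)
labor: 44/53 (slack 9)
steam: 202/202 (binding)
By complementary slackness, a constraint with positive slack has shadow price 0 → dye, labor.

dye, labor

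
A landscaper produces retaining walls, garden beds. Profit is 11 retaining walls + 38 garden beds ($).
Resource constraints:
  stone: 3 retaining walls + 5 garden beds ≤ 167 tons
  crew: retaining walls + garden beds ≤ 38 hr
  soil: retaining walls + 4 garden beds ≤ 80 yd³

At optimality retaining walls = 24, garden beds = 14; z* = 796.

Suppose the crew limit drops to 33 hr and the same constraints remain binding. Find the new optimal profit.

786

Check each constraint at x*: stone 142/167 (slack 25); crew 38/38 (tight); soil 80/80 (tight).
By complementary slackness, y = 0 for the non-binding constraint.
From A_Bᵀ y = c: 1·y_crew + 1·y_soil = 11; 1·y_crew + 4·y_soil = 38.
→ y_crew = 2 and y_soil = 9.
Δz = y_crew·Δb = 2 × (-5) = -10, so new z* = 796 − 10 = 786.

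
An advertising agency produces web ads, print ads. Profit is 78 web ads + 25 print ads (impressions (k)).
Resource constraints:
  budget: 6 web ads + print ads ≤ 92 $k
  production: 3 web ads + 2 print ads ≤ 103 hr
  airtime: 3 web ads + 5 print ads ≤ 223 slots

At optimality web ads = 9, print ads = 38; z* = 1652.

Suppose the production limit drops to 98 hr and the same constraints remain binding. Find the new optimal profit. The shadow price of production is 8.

1612

Δb = -5, so new z* = 1652 + (8)·(-5) = 1652 − 40 = 1612.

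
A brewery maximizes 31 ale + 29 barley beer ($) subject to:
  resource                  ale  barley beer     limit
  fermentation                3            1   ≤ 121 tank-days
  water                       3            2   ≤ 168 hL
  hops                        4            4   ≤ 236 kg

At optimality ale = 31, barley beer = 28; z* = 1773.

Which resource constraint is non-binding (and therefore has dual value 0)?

water

fermentation: 121/121 (binding)
water: 149/168 (slack 19)
hops: 236/236 (binding)
By complementary slackness, a constraint with positive slack has shadow price 0 → water.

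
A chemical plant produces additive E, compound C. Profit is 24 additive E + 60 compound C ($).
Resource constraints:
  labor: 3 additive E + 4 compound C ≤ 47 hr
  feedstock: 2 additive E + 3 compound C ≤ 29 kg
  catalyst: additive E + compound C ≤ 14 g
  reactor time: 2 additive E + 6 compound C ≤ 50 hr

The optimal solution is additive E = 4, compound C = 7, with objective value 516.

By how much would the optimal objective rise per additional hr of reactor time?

8

At the optimum: labor uses 40 of 47 (slack = 7); feedstock uses 29 of 29 (binding); catalyst uses 11 of 14 (slack = 3); reactor time uses 50 of 50 (binding).
Slack constraints have shadow price 0 (complementary slackness).
Dual feasibility on the basic columns requires 2·y_feedstock + 2·y_reactor time = 24, 3·y_feedstock + 6·y_reactor time = 60.
Solving: y_feedstock = 4, y_reactor time = 8.
Shadow price of reactor time = 8.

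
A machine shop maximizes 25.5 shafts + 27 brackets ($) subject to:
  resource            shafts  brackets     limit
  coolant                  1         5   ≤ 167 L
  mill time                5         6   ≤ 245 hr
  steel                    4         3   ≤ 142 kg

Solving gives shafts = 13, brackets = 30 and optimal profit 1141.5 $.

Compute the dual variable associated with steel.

2

Check each constraint at x*: coolant 163/167 (slack 4); mill time 245/245 (tight); steel 142/142 (tight).
By complementary slackness, y = 0 for the non-binding constraint.
Dual feasibility on the basic columns requires 5·y_mill time + 4·y_steel = 25.5, 6·y_mill time + 3·y_steel = 27.
Solving: y_mill time = 3.5, y_steel = 2.
Shadow price of steel = 2.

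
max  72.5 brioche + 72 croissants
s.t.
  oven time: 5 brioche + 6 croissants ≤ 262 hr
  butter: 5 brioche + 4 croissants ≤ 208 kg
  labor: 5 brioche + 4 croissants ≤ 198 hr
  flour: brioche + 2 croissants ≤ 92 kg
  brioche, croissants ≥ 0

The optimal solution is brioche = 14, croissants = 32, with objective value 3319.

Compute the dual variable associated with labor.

Binding: oven time and labor. Non-binding: butter (10 unused), flour (14 unused).
Since butter, flour are not tight, their duals are 0.
Dual feasibility on the basic columns requires 5·y_oven time + 5·y_labor = 72.5, 6·y_oven time + 4·y_labor = 72.
→ y_oven time = 7 and y_labor = 7.5.
Shadow price of labor = 7.5.

7.5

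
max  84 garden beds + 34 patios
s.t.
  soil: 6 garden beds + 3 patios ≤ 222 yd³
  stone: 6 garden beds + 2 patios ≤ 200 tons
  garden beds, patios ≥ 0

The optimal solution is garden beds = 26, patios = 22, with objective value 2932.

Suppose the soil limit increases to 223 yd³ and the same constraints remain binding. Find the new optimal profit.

Check each constraint at x*: soil 222/222 (tight); stone 200/200 (tight).
Dual feasibility on the basic columns requires 6·y_soil + 6·y_stone = 84, 3·y_soil + 2·y_stone = 34.
Solving: y_soil = 6, y_stone = 8.
Δz = y_soil·Δb = 6 × (1) = 6, so new z* = 2932 + 6 = 2938.

2938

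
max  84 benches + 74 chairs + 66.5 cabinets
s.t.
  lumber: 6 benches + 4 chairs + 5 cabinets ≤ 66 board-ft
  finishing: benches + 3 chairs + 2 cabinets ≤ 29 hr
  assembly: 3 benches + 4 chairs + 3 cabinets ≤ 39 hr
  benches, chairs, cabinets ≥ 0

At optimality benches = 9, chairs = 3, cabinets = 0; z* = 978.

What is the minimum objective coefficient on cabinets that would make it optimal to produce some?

At the optimum: lumber uses 66 of 66 (binding); finishing uses 18 of 29 (slack = 11); assembly uses 39 of 39 (binding).
By complementary slackness, y = 0 for the non-binding constraint.
Dual feasibility on the basic columns requires 6·y_lumber + 3·y_assembly = 84, 4·y_lumber + 4·y_assembly = 74.
This yields shadow prices y_lumber = 9.5, y_assembly = 9.
cabinets enters the basis when its profit ≥ yᵀa₃ = 9.5·5 + 9·3 = 74.5.

74.5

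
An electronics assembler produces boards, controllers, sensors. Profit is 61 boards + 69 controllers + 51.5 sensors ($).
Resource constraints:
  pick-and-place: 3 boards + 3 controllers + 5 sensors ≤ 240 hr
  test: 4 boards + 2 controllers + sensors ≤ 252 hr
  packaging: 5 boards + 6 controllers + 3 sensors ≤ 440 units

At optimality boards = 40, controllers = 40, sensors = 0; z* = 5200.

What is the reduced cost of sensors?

-7.5

At the optimum: pick-and-place uses 240 of 240 (binding); test uses 240 of 252 (slack = 12); packaging uses 440 of 440 (binding).
Since test is not tight, its dual is 0.
Dual feasibility on the basic columns requires 3·y_pick-and-place + 5·y_packaging = 61, 3·y_pick-and-place + 6·y_packaging = 69.
Solving: y_pick-and-place = 7, y_packaging = 8.
Reduced cost of sensors: c₃ − yᵀa₃ = 51.5 − (7·5 + 8·3) = 51.5 − 59 = -7.5.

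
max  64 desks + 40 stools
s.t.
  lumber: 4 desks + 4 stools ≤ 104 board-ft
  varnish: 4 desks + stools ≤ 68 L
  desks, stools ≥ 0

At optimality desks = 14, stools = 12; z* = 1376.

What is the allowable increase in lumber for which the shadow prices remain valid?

Binding constraints: lumber, varnish. The basis is B = [[4,4],[4,1]] with det -12.
Per unit increase in lumber, x* moves by d = (-0.0833, 0.3333).
The basis stays optimal until desks reaches 0; allowable increase = 168 board-ft.

168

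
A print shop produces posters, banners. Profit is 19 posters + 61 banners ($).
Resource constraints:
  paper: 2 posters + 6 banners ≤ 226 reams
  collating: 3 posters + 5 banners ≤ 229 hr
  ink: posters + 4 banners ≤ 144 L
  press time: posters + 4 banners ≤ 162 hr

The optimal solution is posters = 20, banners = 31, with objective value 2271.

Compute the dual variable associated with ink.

At the optimum: paper uses 226 of 226 (binding); collating uses 215 of 229 (slack = 14); ink uses 144 of 144 (binding); press time uses 144 of 162 (slack = 18).
By complementary slackness, y = 0 for the non-binding constraints.
The binding rows give the dual system: 2·y_paper + 1·y_ink = 19 and 6·y_paper + 4·y_ink = 61.
→ y_paper = 7.5 and y_ink = 4.
Shadow price of ink = 4.

4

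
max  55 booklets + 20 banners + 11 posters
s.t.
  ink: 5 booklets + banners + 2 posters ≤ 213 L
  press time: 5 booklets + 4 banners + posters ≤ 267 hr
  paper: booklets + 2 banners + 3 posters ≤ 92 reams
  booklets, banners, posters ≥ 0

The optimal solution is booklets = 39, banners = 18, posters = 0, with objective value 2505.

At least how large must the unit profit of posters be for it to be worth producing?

19

Check each constraint at x*: ink 213/213 (tight); press time 267/267 (tight); paper 75/92 (slack 17).
Since paper is not tight, its dual is 0.
From A_Bᵀ y = c: 5·y_ink + 5·y_press time = 55; 1·y_ink + 4·y_press time = 20.
Solving: y_ink = 8, y_press time = 3.
posters enters the basis when its profit ≥ yᵀa₃ = 8·2 + 3·1 = 19.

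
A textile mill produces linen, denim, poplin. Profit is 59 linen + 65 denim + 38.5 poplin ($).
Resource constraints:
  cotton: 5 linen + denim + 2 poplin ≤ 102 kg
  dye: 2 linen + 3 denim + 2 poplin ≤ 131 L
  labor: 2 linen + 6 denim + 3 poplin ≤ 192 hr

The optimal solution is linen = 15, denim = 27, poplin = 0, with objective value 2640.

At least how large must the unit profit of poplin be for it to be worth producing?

44.5

Check each constraint at x*: cotton 102/102 (tight); dye 111/131 (slack 20); labor 192/192 (tight).
Slack constraints have shadow price 0 (complementary slackness).
From A_Bᵀ y = c: 5·y_cotton + 2·y_labor = 59; 1·y_cotton + 6·y_labor = 65.
Solving: y_cotton = 8, y_labor = 9.5.
poplin enters the basis when its profit ≥ yᵀa₃ = 8·2 + 9.5·3 = 44.5.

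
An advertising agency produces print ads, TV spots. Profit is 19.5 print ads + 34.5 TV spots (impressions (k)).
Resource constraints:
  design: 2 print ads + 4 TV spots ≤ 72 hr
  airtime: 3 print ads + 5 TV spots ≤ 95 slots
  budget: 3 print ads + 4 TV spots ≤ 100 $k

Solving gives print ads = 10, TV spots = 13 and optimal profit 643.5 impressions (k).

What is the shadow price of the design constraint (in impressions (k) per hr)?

Binding: design and airtime. Non-binding: budget (18 unused).
By complementary slackness, y = 0 for the non-binding constraint.
Dual feasibility on the basic columns requires 2·y_design + 3·y_airtime = 19.5, 4·y_design + 5·y_airtime = 34.5.
→ y_design = 3 and y_airtime = 4.5.
Shadow price of design = 3.

3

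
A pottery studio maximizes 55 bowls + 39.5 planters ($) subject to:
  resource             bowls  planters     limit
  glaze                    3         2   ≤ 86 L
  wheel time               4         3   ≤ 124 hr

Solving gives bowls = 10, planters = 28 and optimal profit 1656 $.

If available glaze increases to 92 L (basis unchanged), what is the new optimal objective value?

Both glaze and wheel time are binding at x*.
The binding rows give the dual system: 3·y_glaze + 4·y_wheel time = 55 and 2·y_glaze + 3·y_wheel time = 39.5.
This yields shadow prices y_glaze = 7, y_wheel time = 8.5.
Δz = y_glaze·Δb = 7 × (6) = 42, so new z* = 1656 + 42 = 1698.

1698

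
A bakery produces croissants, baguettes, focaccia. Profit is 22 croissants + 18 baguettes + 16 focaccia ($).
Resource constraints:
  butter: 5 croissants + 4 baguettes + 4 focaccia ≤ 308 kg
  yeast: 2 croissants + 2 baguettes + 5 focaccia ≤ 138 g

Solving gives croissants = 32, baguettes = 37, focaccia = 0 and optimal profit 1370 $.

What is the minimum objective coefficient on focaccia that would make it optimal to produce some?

At the optimum: butter uses 308 of 308 (binding); yeast uses 138 of 138 (binding).
The binding rows give the dual system: 5·y_butter + 2·y_yeast = 22 and 4·y_butter + 2·y_yeast = 18.
→ y_butter = 4 and y_yeast = 1.
focaccia enters the basis when its profit ≥ yᵀa₃ = 4·4 + 1·5 = 21.

21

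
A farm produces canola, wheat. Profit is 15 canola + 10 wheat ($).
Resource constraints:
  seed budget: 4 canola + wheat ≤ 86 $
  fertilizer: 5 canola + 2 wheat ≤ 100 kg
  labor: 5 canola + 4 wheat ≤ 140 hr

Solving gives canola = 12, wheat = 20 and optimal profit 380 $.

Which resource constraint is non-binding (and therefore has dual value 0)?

seed budget

seed budget: 68/86 (slack 18)
fertilizer: 100/100 (binding)
labor: 140/140 (binding)
By complementary slackness, a constraint with positive slack has shadow price 0 → seed budget.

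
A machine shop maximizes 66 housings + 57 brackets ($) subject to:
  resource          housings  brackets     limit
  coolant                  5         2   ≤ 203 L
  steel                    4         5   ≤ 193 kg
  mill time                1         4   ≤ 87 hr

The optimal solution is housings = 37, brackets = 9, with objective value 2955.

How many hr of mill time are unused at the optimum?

14

mill time used = 1·37 + 4·9 = 73; slack = 87 − 73 = 14.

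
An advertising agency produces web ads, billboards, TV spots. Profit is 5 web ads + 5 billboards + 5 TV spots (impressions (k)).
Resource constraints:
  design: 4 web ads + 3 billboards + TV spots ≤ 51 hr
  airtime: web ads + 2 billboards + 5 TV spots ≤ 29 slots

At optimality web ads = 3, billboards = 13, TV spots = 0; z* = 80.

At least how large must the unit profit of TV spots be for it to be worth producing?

6

At the optimum: design uses 51 of 51 (binding); airtime uses 29 of 29 (binding).
Dual feasibility on the basic columns requires 4·y_design + 1·y_airtime = 5, 3·y_design + 2·y_airtime = 5.
Solving: y_design = 1, y_airtime = 1.
TV spots enters the basis when its profit ≥ yᵀa₃ = 1·1 + 1·5 = 6.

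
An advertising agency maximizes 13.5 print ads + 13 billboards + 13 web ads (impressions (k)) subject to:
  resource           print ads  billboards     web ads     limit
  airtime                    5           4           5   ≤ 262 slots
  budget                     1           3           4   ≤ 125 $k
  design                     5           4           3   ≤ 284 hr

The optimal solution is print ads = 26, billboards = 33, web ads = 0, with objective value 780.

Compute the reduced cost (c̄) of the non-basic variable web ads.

-3.5

Check each constraint at x*: airtime 262/262 (tight); budget 125/125 (tight); design 262/284 (slack 22).
By complementary slackness, y = 0 for the non-binding constraint.
Dual feasibility on the basic columns requires 5·y_airtime + 1·y_budget = 13.5, 4·y_airtime + 3·y_budget = 13.
This yields shadow prices y_airtime = 2.5, y_budget = 1.
Reduced cost of web ads: c₃ − yᵀa₃ = 13 − (2.5·5 + 1·4) = 13 − 16.5 = -3.5.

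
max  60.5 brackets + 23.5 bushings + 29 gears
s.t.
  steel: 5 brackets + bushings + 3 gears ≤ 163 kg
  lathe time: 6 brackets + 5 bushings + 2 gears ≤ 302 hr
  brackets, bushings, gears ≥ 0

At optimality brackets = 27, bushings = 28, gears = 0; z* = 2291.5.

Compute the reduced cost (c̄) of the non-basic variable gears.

Both steel and lathe time are binding at x*.
Dual feasibility on the basic columns requires 5·y_steel + 6·y_lathe time = 60.5, 1·y_steel + 5·y_lathe time = 23.5.
This yields shadow prices y_steel = 8.5, y_lathe time = 3.
Reduced cost of gears: c₃ − yᵀa₃ = 29 − (8.5·3 + 3·2) = 29 − 31.5 = -2.5.

-2.5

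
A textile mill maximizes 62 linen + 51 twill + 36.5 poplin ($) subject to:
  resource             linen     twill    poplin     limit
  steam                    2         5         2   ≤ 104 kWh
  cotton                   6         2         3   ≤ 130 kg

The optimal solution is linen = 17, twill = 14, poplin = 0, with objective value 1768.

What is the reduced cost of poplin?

At the optimum: steam uses 104 of 104 (binding); cotton uses 130 of 130 (binding).
From A_Bᵀ y = c: 2·y_steam + 6·y_cotton = 62; 5·y_steam + 2·y_cotton = 51.
This yields shadow prices y_steam = 7, y_cotton = 8.
Reduced cost of poplin: c₃ − yᵀa₃ = 36.5 − (7·2 + 8·3) = 36.5 − 38 = -1.5.

-1.5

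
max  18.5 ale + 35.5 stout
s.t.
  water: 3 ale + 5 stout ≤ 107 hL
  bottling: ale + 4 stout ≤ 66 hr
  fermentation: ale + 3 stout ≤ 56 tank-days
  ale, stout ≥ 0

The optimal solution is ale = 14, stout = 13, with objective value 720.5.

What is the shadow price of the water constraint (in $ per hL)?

5.5

At the optimum: water uses 107 of 107 (binding); bottling uses 66 of 66 (binding); fermentation uses 53 of 56 (slack = 3).
Since fermentation is not tight, its dual is 0.
The binding rows give the dual system: 3·y_water + 1·y_bottling = 18.5 and 5·y_water + 4·y_bottling = 35.5.
This yields shadow prices y_water = 5.5, y_bottling = 2.
Shadow price of water = 5.5.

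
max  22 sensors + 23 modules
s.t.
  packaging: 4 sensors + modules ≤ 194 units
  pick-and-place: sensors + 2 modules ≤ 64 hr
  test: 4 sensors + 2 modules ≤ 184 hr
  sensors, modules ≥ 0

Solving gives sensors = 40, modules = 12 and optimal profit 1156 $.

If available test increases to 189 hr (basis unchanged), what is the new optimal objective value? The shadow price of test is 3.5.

1173.5

Δb = 5, so new z* = 1156 + (3.5)·(5) = 1156 + 17.5 = 1173.5.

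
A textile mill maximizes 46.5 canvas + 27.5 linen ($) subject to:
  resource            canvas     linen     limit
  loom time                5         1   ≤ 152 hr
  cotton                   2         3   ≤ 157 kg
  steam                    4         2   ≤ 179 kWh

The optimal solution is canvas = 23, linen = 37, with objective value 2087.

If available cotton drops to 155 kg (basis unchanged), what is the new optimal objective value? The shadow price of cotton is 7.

2073

Δb = -2, so new z* = 2087 + (7)·(-2) = 2087 − 14 = 2073.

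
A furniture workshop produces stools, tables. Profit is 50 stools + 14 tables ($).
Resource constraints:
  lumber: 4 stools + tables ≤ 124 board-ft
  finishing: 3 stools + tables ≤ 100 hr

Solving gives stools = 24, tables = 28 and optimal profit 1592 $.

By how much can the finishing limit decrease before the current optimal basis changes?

7

Binding constraints: lumber, finishing. The basis is B = [[4,1],[3,1]] with det 1.
Per unit decrease in finishing, x* moves by d = (1, -4).
The basis stays optimal until tables reaches 0; allowable decrease = 7 hr.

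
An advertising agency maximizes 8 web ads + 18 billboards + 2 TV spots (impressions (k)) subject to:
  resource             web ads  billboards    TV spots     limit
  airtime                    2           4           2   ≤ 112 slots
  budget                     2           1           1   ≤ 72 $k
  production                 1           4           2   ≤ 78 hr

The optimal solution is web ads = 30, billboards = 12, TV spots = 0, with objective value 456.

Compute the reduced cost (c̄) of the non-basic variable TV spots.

At the optimum: airtime uses 108 of 112 (slack = 4); budget uses 72 of 72 (binding); production uses 78 of 78 (binding).
Since airtime is not tight, its dual is 0.
Dual feasibility on the basic columns requires 2·y_budget + 1·y_production = 8, 1·y_budget + 4·y_production = 18.
This yields shadow prices y_budget = 2, y_production = 4.
Reduced cost of TV spots: c₃ − yᵀa₃ = 2 − (2·1 + 4·2) = 2 − 10 = -8.

-8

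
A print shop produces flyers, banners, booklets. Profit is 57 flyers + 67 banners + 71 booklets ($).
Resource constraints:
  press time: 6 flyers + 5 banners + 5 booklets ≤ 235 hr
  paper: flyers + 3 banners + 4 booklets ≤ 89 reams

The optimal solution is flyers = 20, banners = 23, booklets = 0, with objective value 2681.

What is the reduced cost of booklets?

-5

Check each constraint at x*: press time 235/235 (tight); paper 89/89 (tight).
The binding rows give the dual system: 6·y_press time + 1·y_paper = 57 and 5·y_press time + 3·y_paper = 67.
→ y_press time = 8 and y_paper = 9.
Reduced cost of booklets: c₃ − yᵀa₃ = 71 − (8·5 + 9·4) = 71 − 76 = -5.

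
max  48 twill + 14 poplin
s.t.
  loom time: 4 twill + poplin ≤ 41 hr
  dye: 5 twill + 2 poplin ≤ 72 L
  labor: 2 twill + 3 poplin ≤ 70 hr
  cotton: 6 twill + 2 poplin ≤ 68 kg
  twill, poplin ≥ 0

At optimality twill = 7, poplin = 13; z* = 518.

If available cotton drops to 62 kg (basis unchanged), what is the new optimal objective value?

Binding: loom time and cotton. Non-binding: dye (11 unused), labor (17 unused).
Slack constraints have shadow price 0 (complementary slackness).
The binding rows give the dual system: 4·y_loom time + 6·y_cotton = 48 and 1·y_loom time + 2·y_cotton = 14.
This yields shadow prices y_loom time = 6, y_cotton = 4.
Δz = y_cotton·Δb = 4 × (-6) = -24, so new z* = 518 − 24 = 494.

494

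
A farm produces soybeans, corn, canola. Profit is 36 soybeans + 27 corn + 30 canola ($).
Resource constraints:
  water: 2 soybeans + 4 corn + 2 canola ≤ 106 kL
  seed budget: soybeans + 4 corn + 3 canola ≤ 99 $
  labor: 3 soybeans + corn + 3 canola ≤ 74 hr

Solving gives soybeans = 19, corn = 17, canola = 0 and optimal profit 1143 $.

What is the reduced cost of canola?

-6

Check each constraint at x*: water 106/106 (tight); seed budget 87/99 (slack 12); labor 74/74 (tight).
Since seed budget is not tight, its dual is 0.
The binding rows give the dual system: 2·y_water + 3·y_labor = 36 and 4·y_water + 1·y_labor = 27.
→ y_water = 4.5 and y_labor = 9.
Reduced cost of canola: c₃ − yᵀa₃ = 30 − (4.5·2 + 9·3) = 30 − 36 = -6.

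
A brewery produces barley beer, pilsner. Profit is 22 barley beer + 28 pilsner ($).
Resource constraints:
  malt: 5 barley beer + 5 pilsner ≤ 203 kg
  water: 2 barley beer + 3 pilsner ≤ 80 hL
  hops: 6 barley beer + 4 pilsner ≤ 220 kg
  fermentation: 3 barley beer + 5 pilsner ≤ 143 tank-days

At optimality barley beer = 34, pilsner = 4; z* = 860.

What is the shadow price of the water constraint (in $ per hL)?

8

Binding: water and hops. Non-binding: malt (13 unused), fermentation (21 unused).
By complementary slackness, y = 0 for the non-binding constraints.
From A_Bᵀ y = c: 2·y_water + 6·y_hops = 22; 3·y_water + 4·y_hops = 28.
Solving: y_water = 8, y_hops = 1.
Shadow price of water = 8.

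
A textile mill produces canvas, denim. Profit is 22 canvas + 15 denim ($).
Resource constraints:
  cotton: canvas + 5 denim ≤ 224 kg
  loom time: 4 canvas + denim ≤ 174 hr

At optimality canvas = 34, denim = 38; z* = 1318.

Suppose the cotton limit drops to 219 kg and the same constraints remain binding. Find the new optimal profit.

At the optimum: cotton uses 224 of 224 (binding); loom time uses 174 of 174 (binding).
The binding rows give the dual system: 1·y_cotton + 4·y_loom time = 22 and 5·y_cotton + 1·y_loom time = 15.
This yields shadow prices y_cotton = 2, y_loom time = 5.
Δz = y_cotton·Δb = 2 × (-5) = -10, so new z* = 1318 − 10 = 1308.

1308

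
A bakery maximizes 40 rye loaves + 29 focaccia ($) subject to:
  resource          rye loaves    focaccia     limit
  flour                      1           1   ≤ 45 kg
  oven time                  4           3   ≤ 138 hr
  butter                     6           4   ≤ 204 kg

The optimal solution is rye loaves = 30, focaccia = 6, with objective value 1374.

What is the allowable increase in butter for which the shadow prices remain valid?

3

Binding constraints: oven time, butter. The basis is B = [[4,3],[6,4]] with det -2.
Per unit increase in butter, x* moves by d = (1.5, -2).
The basis stays optimal until focaccia reaches 0; allowable increase = 3 kg.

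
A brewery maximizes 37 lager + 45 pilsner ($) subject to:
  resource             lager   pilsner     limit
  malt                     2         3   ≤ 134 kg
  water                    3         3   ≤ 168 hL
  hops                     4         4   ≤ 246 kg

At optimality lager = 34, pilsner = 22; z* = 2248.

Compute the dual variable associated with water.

Check each constraint at x*: malt 134/134 (tight); water 168/168 (tight); hops 224/246 (slack 22).
Slack constraints have shadow price 0 (complementary slackness).
From A_Bᵀ y = c: 2·y_malt + 3·y_water = 37; 3·y_malt + 3·y_water = 45.
Solving: y_malt = 8, y_water = 7.
Shadow price of water = 7.

7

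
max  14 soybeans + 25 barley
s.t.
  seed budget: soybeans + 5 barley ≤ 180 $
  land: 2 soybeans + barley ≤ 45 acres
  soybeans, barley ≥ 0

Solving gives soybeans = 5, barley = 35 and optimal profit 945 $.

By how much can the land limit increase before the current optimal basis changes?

315

Binding constraints: seed budget, land. The basis is B = [[1,5],[2,1]] with det -9.
Per unit increase in land, x* moves by d = (0.5556, -0.1111).
The basis stays optimal until barley reaches 0; allowable increase = 315 acres.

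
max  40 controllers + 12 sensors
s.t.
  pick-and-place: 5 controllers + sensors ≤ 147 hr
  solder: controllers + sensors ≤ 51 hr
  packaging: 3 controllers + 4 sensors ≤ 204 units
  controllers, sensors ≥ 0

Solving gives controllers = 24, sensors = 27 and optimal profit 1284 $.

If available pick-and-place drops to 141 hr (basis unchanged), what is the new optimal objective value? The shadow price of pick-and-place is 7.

Δb = -6, so new z* = 1284 + (7)·(-6) = 1284 − 42 = 1242.

1242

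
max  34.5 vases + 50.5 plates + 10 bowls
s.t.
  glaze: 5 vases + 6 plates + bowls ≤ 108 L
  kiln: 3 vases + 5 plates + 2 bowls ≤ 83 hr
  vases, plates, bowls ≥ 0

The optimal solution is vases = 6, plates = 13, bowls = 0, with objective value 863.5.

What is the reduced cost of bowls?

-6

At the optimum: glaze uses 108 of 108 (binding); kiln uses 83 of 83 (binding).
From A_Bᵀ y = c: 5·y_glaze + 3·y_kiln = 34.5; 6·y_glaze + 5·y_kiln = 50.5.
→ y_glaze = 3 and y_kiln = 6.5.
Reduced cost of bowls: c₃ − yᵀa₃ = 10 − (3·1 + 6.5·2) = 10 − 16 = -6.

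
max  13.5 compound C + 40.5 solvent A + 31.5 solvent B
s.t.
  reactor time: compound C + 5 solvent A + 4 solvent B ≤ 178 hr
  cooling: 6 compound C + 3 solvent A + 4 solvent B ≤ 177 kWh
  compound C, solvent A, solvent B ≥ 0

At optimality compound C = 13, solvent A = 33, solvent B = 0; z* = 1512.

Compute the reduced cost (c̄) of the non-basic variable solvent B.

At the optimum: reactor time uses 178 of 178 (binding); cooling uses 177 of 177 (binding).
Dual feasibility on the basic columns requires 1·y_reactor time + 6·y_cooling = 13.5, 5·y_reactor time + 3·y_cooling = 40.5.
Solving: y_reactor time = 7.5, y_cooling = 1.
Reduced cost of solvent B: c₃ − yᵀa₃ = 31.5 − (7.5·4 + 1·4) = 31.5 − 34 = -2.5.

-2.5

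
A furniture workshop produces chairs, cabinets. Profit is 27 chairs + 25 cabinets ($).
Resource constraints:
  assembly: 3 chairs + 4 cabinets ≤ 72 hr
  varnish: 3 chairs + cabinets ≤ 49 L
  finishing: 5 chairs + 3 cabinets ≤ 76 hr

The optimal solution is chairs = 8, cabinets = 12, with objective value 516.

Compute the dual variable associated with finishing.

Check each constraint at x*: assembly 72/72 (tight); varnish 36/49 (slack 13); finishing 76/76 (tight).
Since varnish is not tight, its dual is 0.
The binding rows give the dual system: 3·y_assembly + 5·y_finishing = 27 and 4·y_assembly + 3·y_finishing = 25.
This yields shadow prices y_assembly = 4, y_finishing = 3.
Shadow price of finishing = 3.

3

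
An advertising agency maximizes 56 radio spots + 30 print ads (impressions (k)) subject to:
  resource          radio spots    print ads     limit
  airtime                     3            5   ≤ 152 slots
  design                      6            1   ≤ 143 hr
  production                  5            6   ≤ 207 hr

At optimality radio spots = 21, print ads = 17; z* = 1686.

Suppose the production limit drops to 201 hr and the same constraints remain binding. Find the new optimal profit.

Check each constraint at x*: airtime 148/152 (slack 4); design 143/143 (tight); production 207/207 (tight).
Slack constraints have shadow price 0 (complementary slackness).
From A_Bᵀ y = c: 6·y_design + 5·y_production = 56; 1·y_design + 6·y_production = 30.
This yields shadow prices y_design = 6, y_production = 4.
Δz = y_production·Δb = 4 × (-6) = -24, so new z* = 1686 − 24 = 1662.

1662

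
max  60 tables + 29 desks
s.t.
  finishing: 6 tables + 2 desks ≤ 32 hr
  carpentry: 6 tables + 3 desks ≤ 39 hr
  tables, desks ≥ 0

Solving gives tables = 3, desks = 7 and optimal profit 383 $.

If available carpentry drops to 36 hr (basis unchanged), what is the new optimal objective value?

Both finishing and carpentry are binding at x*.
The binding rows give the dual system: 6·y_finishing + 6·y_carpentry = 60 and 2·y_finishing + 3·y_carpentry = 29.
→ y_finishing = 1 and y_carpentry = 9.
Δz = y_carpentry·Δb = 9 × (-3) = -27, so new z* = 383 − 27 = 356.

356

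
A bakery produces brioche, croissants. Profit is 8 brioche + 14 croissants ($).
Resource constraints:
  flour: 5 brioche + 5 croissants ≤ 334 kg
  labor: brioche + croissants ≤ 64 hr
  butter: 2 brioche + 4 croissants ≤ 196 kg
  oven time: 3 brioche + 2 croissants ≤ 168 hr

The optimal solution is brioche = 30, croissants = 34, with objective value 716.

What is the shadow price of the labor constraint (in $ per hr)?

Check each constraint at x*: flour 320/334 (slack 14); labor 64/64 (tight); butter 196/196 (tight); oven time 158/168 (slack 10).
By complementary slackness, y = 0 for the non-binding constraints.
The binding rows give the dual system: 1·y_labor + 2·y_butter = 8 and 1·y_labor + 4·y_butter = 14.
This yields shadow prices y_labor = 2, y_butter = 3.
Shadow price of labor = 2.

2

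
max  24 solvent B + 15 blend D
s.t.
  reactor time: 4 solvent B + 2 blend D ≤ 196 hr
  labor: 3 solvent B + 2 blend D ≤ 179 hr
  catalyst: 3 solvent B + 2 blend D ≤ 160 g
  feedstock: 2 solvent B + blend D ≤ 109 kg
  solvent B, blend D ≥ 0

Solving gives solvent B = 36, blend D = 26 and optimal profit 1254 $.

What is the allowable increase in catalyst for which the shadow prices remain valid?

19

Binding constraints: reactor time, catalyst. The basis is B = [[4,2],[3,2]] with det 2.
Per unit increase in catalyst, x* moves by d = (-1, 2).
The basis stays optimal until labor becomes binding; allowable increase = 19 g.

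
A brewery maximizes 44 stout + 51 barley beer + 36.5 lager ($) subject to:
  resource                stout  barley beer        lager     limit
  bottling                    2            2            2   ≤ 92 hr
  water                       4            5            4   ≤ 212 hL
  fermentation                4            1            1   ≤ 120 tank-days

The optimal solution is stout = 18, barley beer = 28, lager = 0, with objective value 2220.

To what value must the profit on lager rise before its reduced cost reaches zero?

44

Check each constraint at x*: bottling 92/92 (tight); water 212/212 (tight); fermentation 100/120 (slack 20).
By complementary slackness, y = 0 for the non-binding constraint.
From A_Bᵀ y = c: 2·y_bottling + 4·y_water = 44; 2·y_bottling + 5·y_water = 51.
This yields shadow prices y_bottling = 8, y_water = 7.
lager enters the basis when its profit ≥ yᵀa₃ = 8·2 + 7·4 = 44.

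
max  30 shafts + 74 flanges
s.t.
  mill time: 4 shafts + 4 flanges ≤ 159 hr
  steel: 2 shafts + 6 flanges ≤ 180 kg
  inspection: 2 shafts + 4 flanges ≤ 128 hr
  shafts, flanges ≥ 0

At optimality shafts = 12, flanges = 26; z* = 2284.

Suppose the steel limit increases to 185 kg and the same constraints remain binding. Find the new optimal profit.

2319

At the optimum: mill time uses 152 of 159 (slack = 7); steel uses 180 of 180 (binding); inspection uses 128 of 128 (binding).
Slack constraints have shadow price 0 (complementary slackness).
From A_Bᵀ y = c: 2·y_steel + 2·y_inspection = 30; 6·y_steel + 4·y_inspection = 74.
This yields shadow prices y_steel = 7, y_inspection = 8.
Δz = y_steel·Δb = 7 × (5) = 35, so new z* = 2284 + 35 = 2319.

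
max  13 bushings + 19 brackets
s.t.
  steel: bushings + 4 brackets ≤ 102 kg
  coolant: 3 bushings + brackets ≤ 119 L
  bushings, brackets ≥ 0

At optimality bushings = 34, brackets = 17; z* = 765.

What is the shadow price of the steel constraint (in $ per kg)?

4

At the optimum: steel uses 102 of 102 (binding); coolant uses 119 of 119 (binding).
The binding rows give the dual system: 1·y_steel + 3·y_coolant = 13 and 4·y_steel + 1·y_coolant = 19.
This yields shadow prices y_steel = 4, y_coolant = 3.
Shadow price of steel = 4.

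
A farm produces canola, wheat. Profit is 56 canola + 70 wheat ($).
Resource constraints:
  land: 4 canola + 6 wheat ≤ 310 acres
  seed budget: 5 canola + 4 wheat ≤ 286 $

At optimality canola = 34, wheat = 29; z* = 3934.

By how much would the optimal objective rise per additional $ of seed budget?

Both land and seed budget are binding at x*.
Dual feasibility on the basic columns requires 4·y_land + 5·y_seed budget = 56, 6·y_land + 4·y_seed budget = 70.
Solving: y_land = 9, y_seed budget = 4.
Shadow price of seed budget = 4.

4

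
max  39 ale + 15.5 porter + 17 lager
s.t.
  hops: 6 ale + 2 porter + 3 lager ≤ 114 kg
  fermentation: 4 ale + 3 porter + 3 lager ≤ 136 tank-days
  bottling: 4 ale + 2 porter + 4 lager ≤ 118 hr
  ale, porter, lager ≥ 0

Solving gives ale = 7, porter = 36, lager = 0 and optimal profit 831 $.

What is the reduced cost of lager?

Binding: hops and fermentation. Non-binding: bottling (18 unused).
Slack constraints have shadow price 0 (complementary slackness).
Dual feasibility on the basic columns requires 6·y_hops + 4·y_fermentation = 39, 2·y_hops + 3·y_fermentation = 15.5.
→ y_hops = 5.5 and y_fermentation = 1.5.
Reduced cost of lager: c₃ − yᵀa₃ = 17 − (5.5·3 + 1.5·3) = 17 − 21 = -4.

-4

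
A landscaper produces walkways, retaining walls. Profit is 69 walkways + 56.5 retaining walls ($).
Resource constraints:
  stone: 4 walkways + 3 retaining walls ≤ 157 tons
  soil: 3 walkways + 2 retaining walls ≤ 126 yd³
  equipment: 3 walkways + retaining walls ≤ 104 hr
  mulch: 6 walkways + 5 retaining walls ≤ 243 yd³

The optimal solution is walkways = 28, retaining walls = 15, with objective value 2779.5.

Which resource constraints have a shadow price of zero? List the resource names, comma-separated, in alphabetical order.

stone: 157/157 (binding)
soil: 114/126 (slack 12)
equipment: 99/104 (slack 5)
mulch: 243/243 (binding)
By complementary slackness, a constraint with positive slack has shadow price 0 → equipment, soil.

equipment, soil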